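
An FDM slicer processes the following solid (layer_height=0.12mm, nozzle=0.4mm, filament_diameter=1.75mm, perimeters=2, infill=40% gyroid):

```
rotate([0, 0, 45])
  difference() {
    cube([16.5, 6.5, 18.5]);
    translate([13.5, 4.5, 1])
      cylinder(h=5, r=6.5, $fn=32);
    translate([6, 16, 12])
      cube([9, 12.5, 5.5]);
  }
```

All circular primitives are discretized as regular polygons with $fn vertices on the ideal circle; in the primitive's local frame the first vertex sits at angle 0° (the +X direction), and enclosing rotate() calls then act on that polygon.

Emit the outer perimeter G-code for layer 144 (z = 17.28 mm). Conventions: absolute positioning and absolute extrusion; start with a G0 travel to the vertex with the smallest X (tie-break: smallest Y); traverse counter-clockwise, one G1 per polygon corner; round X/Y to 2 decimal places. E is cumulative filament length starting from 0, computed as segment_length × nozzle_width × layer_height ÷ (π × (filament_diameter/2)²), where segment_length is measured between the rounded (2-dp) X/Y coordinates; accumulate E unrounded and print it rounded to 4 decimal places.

G0 X-4.60 Y4.60 Z17.28
G1 X0.00 Y0.00 E0.1298
G1 X11.67 Y11.67 E0.4592
G1 X7.07 Y16.26 E0.5889
G1 X-4.60 Y4.60 E0.9181

At z = 17.28 mm: the 16.5×6.5 cube contributes its full rectangle; the cylinder at (13.5, 4.5) is absent (z outside [1, 6]); the cube at (6, 16) is present — its section is the full 9×12.5 rectangle; Taking the first minus the rest: starting from the 16.5×6.5 cube, the 9×12.5 cube at (6, 16) misses the remaining region (no effect) — 1 connected region; (rotated 45° about Z; rotation is an isometry so areas/perimeters/island counts are preserved). The outline is a single polygon with 4 vertices. Extrusion per mm of travel: 0.4 × 0.12 / (π × 0.875²) = 0.019956. Accumulating E over each segment gives final E = 0.9181.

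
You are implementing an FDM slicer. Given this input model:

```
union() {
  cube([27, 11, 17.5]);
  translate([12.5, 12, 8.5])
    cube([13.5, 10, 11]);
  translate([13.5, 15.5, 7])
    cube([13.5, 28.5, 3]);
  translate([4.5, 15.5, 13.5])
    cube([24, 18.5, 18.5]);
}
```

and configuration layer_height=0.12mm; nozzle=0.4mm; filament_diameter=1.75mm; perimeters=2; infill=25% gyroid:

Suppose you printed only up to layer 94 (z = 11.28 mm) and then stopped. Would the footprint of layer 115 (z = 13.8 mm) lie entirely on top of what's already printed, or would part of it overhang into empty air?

part overhangs

Compare the two slices. At z = 11.28: the cube (footprint 27×11) is included at this height (area 297.00 mm²); the cube at (12.5, 12) is present — its section is the full 13.5×10 rectangle (area 135.00 mm²); the cube at (13.5, 15.5) does not reach this height (z outside [7, 10]); the cube at (4.5, 15.5) does not reach this height (z outside [13.5, 32]); Combining (union): the 2 present regions are separate (no shared area or edge), so areas and boundary lengths simply add and each stays a separate island — area = 432.00 mm². At z = 13.8: the cube (footprint 27×11) is included at this height (area 297.00 mm²); the cube at (12.5, 12) (footprint 13.5×10) is included at this height (area 135.00 mm²); the cube at (13.5, 15.5) is not intersected at this z (z outside [7, 10]); the cube at (4.5, 15.5) (footprint 24×18.5) is included at this height (area 444.00 mm²); Merging all regions: the regions partially overlap — summed areas 876.00 mm² minus the doubly-counted overlap 87.75 mm² gives 788.25 mm² — area = 788.25 mm². Checking containment: at z = 13.8 the cross-section extends beyond the z = 11.28 cross-section by about 356.25 mm².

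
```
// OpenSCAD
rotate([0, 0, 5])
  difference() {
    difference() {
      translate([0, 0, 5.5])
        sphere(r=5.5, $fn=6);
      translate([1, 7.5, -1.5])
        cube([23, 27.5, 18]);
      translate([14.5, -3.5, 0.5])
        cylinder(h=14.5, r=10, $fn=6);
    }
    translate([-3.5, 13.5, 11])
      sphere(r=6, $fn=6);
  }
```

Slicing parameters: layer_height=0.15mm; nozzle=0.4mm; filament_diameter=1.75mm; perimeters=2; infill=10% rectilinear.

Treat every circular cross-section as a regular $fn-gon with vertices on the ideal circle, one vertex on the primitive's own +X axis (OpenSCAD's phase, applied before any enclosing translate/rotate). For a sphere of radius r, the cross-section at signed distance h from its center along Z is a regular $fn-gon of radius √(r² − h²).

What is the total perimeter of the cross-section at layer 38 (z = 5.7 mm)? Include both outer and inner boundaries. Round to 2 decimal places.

32.98 mm

At z = 5.7 mm: the sphere: section is a regular 6-gon, circumradius = √(r²−h²) = √(5.5²−0.2²) = 5.496 (perimeter = 2·6·5.496·sin(180°/6) = 32.98 mm); the 23×27.5 cube at (1, 7.5) contributes its full rectangle (perimeter 101.00 mm); the r=10 cylinder at (14.5, -3.5) gives a regular 6-gon of circumradius 10 (constant along its height) (perimeter = 2·6·10.000·sin(180°/6) = 60.00 mm); After the difference (first − rest): starting from the r=5.5 sphere, the 23×27.5 cube at (1, 7.5) misses the remaining region (no effect); the r=10 cylinder at (14.5, -3.5) misses the remaining region (no effect) — boundary = 32.98 mm; the sphere at (-3.5, 13.5): section is a regular 6-gon, circumradius = √(r²−h²) = √(6²−5.3²) = 2.812 (perimeter = 2·6·2.812·sin(180°/6) = 16.87 mm); Subtracting the remaining from the first: starting from the result so far, the r=6 sphere at (-3.5, 13.5) misses the remaining region (no effect) — boundary = 32.98 mm; (whole slice rotated 5° about Z — lengths, areas and connectivity unchanged). Overall, the cross-section is a single solid region. Total boundary length (outer) = 32.98 mm.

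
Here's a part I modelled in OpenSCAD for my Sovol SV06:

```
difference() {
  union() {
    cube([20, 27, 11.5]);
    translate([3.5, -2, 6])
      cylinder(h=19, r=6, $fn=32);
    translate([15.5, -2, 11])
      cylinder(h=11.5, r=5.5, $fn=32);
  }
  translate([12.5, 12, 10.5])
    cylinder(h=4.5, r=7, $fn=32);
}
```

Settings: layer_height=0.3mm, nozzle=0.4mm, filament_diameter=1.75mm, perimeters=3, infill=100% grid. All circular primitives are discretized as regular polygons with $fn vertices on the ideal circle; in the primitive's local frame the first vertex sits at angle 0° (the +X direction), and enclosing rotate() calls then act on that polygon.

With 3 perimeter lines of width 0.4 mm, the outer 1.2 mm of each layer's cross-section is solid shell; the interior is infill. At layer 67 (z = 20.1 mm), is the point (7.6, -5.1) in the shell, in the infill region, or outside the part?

At z = 20.1 mm: the cube does not reach this height (z outside [0, 11.5]); the cylinder at (3.5, -2): section is a regular 32-gon, circumradius r=6; the r=5.5 cylinder at (15.5, -2) contributes a regular 32-gon of circumradius 5.5; Merging all regions: the 2 present regions are separate (no shared area or edge), so areas and boundary lengths simply add and each stays a separate island — 2 connected regions; the cylinder at (12.5, 12) does not reach this height (z outside [10.5, 15]); Taking the first minus the rest: none of the subtracted shapes is present at this height, so that combined region is unchanged — 2 connected regions. Overall, the cross-section has 2 separate islands. The nearest boundary edge runs (8.49, -5.33)→(7.74, -6.24); distance from the point to it = 0.84 mm. (Shell/infill is judged within the island containing the point — the largest one.) The point is inside the cross-section, 0.84 mm from the nearest boundary — within the 1.2 mm shell band (3 × 0.4).

shell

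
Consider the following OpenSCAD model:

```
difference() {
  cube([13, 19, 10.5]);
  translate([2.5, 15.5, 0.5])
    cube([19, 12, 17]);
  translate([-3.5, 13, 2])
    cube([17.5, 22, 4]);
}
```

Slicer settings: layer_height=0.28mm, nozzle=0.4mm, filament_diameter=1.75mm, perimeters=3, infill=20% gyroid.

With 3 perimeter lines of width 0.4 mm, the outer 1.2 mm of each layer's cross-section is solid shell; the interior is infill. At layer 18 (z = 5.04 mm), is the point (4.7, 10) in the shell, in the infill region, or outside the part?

At z = 5.04 mm: the 13×19 cube contributes its full rectangle; the 19×12 cube at (2.5, 15.5) contributes its full rectangle; the 17.5×22 cube at (-3.5, 13) contributes its full rectangle; Subtracting the remaining from the first: starting from the 13×19 cube, the 19×12 cube at (2.5, 15.5) partially overlaps it — only the 36.75 mm² overlap (of its 228.00 mm²) is removed, clipping the outline; the 17.5×22 cube at (-3.5, 13) partially overlaps it — only the 41.25 mm² overlap (of its 385.00 mm²) is removed, clipping the outline — 1 connected region. Overall, the cross-section is a single solid region. The nearest boundary edge runs (0.00, 13.00)→(13.00, 13.00); distance from the point to it = 3.00 mm. The point is inside the cross-section and 3.00 mm from the nearest boundary — more than the 1.2 mm shell width (3 × 0.4), so it's in the infill interior.

infill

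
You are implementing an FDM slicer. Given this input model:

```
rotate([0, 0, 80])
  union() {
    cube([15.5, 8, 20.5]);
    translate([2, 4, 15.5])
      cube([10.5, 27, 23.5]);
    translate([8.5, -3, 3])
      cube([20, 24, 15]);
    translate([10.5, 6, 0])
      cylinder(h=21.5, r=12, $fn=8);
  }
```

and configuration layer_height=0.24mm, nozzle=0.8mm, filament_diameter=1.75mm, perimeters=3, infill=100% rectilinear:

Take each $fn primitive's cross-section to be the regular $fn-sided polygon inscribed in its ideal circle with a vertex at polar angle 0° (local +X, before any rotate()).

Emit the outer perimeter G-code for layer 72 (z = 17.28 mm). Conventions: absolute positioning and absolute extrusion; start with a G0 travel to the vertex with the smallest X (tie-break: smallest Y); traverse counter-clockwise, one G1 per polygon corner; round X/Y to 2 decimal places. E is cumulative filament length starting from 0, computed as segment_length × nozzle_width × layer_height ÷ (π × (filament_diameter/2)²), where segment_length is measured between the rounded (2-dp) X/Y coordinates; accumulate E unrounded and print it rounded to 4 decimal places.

At z = 17.28 mm: the 15.5×8 cube contributes its full rectangle; the 10.5×27 cube at (2, 4) contributes its full rectangle; the 20×24 cube at (8.5, -3) contributes its full rectangle; the cylinder at (10.5, 6): section is a regular 8-gon, circumradius r=12; Merging all regions: the regions partially overlap (shared area 501.65 mm²), so overlapping operands fuse into one piece — 1 connected region; (rotated 80° about Z; rotation is an isometry so areas/perimeters/island counts are preserved). The outline is a single polygon with 13 vertices. Extrusion per mm of travel: 0.8 × 0.24 / (π × 0.875²) = 0.079824. Accumulating E over each segment gives final E = 9.8936.

G0 X-30.18 Y7.35 Z17.28
G1 X-13.88 Y4.48 E1.3212
G1 X-6.17 Y-0.44 E2.0512
G1 X-2.34 Y0.41 E2.3644
G1 X0.00 Y0.00 E2.5540
G1 X0.17 Y0.97 E2.6326
G1 X2.80 Y1.55 E2.8476
G1 X7.73 Y9.30 E3.5808
G1 X6.04 Y16.95 E4.2062
G1 X7.90 Y27.55 E5.0653
G1 X-15.73 Y31.71 E6.9805
G1 X-18.51 Y15.96 E8.2572
G1 X-28.36 Y17.69 E9.0555
G1 X-30.18 Y7.35 E9.8936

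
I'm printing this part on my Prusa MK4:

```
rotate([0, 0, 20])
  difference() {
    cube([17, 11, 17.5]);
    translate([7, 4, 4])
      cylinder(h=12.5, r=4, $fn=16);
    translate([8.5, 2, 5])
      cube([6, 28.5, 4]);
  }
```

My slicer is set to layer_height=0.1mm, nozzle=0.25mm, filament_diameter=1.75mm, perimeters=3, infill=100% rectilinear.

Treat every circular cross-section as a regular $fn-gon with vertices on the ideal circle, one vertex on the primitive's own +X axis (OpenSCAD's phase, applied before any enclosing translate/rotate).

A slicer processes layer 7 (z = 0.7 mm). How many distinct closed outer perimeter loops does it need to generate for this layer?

At z = 0.7 mm: the cube (footprint 17×11) is included at this height; the cylinder at (7, 4) is absent (z outside [4, 16.5]); the cube at (8.5, 2) is absent (z outside [5, 9]); Subtracting the remaining from the first: none of the subtracted shapes is present at this height, so the 17×11 cube is unchanged — 1 connected region; (rotated 20° about Z; rotation is an isometry so areas/perimeters/island counts are preserved). The result has 1 disconnected region.

1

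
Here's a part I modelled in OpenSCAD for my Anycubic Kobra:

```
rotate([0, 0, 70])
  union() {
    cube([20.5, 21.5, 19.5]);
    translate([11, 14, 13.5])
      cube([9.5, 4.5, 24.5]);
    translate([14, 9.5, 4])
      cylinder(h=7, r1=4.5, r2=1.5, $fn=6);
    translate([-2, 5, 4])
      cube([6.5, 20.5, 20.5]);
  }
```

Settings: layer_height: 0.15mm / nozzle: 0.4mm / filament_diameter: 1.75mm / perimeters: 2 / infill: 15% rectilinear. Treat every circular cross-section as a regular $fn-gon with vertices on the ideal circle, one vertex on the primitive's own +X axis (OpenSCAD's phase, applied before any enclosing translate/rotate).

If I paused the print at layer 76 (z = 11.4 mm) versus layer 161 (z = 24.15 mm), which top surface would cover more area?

Layer 76 (z = 11.4): the 20.5×21.5 cube contributes its full rectangle (area 440.75 mm²); the cube at (11, 14) is absent (z outside [13.5, 38]); the cone at (14, 9.5) is not intersected at this z (z outside [4, 11]); the cube at (-2, 5) is present — its section is the full 6.5×20.5 rectangle (area 133.25 mm²); Merging all regions: the regions partially overlap — summed areas 574.00 mm² minus the doubly-counted overlap 74.25 mm² gives 499.75 mm² — area = 499.75 mm²; (rotated 70° about Z; rotation is an isometry so areas/perimeters/island counts are preserved). So its area = 499.75 mm². Layer 161 (z = 24.15): the cube is absent (z outside [0, 19.5]); the cube at (11, 14) (footprint 9.5×4.5) is included at this height (area 42.75 mm²); the cone at (14, 9.5) does not reach this height (z outside [4, 11]); the cube at (-2, 5) (footprint 6.5×20.5) is included at this height (area 133.25 mm²); Merging all regions: the 2 present regions are separate (no shared area or edge), so areas and boundary lengths simply add and each stays a separate island — area = 176.00 mm²; (whole slice rotated 70° about Z — lengths, areas and connectivity unchanged). So its area = 176.00 mm². Layer 76 is larger (499.75 vs 176.00 mm²).

layer 76 (z = 11.4 mm)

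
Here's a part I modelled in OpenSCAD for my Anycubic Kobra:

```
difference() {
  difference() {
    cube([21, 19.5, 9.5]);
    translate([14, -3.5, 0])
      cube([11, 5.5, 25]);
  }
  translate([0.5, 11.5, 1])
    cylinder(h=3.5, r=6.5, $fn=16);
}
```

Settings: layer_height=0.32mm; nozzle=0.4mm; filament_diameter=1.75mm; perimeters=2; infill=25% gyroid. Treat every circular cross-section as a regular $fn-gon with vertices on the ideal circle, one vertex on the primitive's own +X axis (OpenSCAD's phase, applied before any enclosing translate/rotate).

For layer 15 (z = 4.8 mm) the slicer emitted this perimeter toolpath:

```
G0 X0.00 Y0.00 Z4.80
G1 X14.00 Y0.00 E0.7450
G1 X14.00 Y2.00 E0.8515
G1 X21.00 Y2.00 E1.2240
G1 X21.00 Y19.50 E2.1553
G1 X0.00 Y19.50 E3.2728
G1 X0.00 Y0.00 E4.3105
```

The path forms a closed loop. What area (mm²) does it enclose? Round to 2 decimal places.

Apply the shoelace formula to the sequence of (X, Y) vertices; enclosed area = 395.50 mm².

395.50 mm²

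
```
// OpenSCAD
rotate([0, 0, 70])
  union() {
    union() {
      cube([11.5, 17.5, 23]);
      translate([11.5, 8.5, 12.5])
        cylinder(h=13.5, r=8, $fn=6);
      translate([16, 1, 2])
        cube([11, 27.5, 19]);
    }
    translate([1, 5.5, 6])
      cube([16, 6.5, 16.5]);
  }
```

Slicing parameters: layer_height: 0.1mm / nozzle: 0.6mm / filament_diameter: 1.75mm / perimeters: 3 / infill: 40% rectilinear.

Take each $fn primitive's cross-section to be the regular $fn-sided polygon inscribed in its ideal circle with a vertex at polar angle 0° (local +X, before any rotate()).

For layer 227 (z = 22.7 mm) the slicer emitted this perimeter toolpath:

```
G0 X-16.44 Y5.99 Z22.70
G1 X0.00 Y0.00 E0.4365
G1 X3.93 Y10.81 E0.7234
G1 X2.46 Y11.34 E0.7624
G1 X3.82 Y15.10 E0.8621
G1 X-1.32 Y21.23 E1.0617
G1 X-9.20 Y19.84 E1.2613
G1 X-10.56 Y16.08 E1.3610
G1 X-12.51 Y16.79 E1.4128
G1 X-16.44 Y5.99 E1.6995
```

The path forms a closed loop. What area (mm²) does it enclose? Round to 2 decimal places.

Apply the shoelace formula to the sequence of (X, Y) vertices; enclosed area = 284.24 mm².

284.24 mm²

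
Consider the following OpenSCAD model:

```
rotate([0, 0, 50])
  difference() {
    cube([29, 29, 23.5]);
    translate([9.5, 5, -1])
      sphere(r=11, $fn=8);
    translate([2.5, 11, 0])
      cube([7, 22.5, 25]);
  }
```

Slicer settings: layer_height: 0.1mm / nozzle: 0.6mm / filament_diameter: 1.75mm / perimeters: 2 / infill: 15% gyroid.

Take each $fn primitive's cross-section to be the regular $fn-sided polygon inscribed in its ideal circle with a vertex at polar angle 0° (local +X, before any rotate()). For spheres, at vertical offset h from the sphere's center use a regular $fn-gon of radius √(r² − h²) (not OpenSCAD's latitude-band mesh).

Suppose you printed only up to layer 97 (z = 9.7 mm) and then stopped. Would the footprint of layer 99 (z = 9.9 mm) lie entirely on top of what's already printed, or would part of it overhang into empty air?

part overhangs

Compare the two slices. At z = 9.7: the cube (footprint 29×29) is included at this height (area 841.00 mm²); the r=11 sphere at (9.5, 5) contributes a regular 8-gon of circumradius √(11²−10.7²) = 2.551 (area = (8/2)·2.551²·sin(360°/8) = 18.41 mm²); the cube at (2.5, 11) (footprint 7×22.5) is included at this height (area 157.50 mm²); After the difference (first − rest): starting from the 29×29 cube (841.00 mm²), the r=11 sphere at (9.5, 5) lies wholly inside it (removes its full 18.41 mm² and its 15.62 mm outline becomes a hole wall); the 7×22.5 cube at (2.5, 11) partially overlaps it — only the 126.00 mm² overlap (of its 157.50 mm²) is removed, clipping the outline — area = 696.59 mm²; (rotated 50° about Z; rotation is an isometry so areas/perimeters/island counts are preserved). At z = 9.9: the cube is present — its section is the full 29×29 rectangle (area 841.00 mm²); the sphere at (9.5, 5): section is a regular 8-gon, circumradius = √(r²−h²) = √(11²−10.9²) = 1.480 (area = (8/2)·1.480²·sin(360°/8) = 6.19 mm²); the cube at (2.5, 11) is present — its section is the full 7×22.5 rectangle (area 157.50 mm²); Subtracting the remaining from the first: starting from the 29×29 cube (841.00 mm²), the r=11 sphere at (9.5, 5) lies wholly inside it (removes its full 6.19 mm² and its 9.06 mm outline becomes a hole wall); the 7×22.5 cube at (2.5, 11) partially overlaps it — only the 126.00 mm² overlap (of its 157.50 mm²) is removed, clipping the outline — area = 708.81 mm²; (rotated 50° about Z; rotation is an isometry so areas/perimeters/island counts are preserved). Checking containment: at z = 9.9 the cross-section extends beyond the z = 9.7 cross-section by about 12.22 mm².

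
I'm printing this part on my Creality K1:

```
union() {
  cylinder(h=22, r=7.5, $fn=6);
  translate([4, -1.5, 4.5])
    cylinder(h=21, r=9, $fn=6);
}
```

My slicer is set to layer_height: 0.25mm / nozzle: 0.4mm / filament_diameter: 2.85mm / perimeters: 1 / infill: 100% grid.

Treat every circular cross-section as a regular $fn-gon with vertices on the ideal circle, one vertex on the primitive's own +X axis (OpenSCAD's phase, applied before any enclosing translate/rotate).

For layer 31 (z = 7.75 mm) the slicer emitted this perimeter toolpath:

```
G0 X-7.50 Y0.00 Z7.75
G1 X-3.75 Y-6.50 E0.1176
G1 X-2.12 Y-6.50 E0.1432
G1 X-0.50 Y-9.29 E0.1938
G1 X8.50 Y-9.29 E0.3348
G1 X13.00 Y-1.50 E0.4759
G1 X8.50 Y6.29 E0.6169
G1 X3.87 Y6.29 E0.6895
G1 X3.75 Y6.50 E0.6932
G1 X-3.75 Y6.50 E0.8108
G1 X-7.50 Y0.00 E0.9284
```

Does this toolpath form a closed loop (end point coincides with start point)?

yes

Start point (G0): (-7.50, 0.00). End point (last G1): the path returns to the start — closed.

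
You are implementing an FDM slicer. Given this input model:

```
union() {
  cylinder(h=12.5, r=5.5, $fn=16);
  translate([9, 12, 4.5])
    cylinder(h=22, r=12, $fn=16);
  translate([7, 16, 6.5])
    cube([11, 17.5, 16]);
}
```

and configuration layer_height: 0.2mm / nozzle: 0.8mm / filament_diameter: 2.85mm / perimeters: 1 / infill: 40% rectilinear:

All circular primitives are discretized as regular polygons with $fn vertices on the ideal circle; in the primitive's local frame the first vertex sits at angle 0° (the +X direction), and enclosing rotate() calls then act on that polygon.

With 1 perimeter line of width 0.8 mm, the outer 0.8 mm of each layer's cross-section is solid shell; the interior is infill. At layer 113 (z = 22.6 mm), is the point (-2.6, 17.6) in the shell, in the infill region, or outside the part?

At z = 22.6 mm: the cylinder is absent (z outside [0, 12.5]); the r=12 cylinder at (9, 12) gives a regular 16-gon of circumradius 12 (constant along its height); the cube at (7, 16) is not intersected at this z (z outside [6.5, 22.5]); Combining (union): only the r=12 cylinder at (9, 12) is present, so the union is just that shape — 1 connected region. Overall, the cross-section is a single solid region. The nearest boundary edge runs (0.51, 20.49)→(-2.09, 16.59); distance from the point to it = 0.99 mm. The point is not inside any of the regions above, so it lies outside the cross-section (0.99 mm from the nearest boundary).

outside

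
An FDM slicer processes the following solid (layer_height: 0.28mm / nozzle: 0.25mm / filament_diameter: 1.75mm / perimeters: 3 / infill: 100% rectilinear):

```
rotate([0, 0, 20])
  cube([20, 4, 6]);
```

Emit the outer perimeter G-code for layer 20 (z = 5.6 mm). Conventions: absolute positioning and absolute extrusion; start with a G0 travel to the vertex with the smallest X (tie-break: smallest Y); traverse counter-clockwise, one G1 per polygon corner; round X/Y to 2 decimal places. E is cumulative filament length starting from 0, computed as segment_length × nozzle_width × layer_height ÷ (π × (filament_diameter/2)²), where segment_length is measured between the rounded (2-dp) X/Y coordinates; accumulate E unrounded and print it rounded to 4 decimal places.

At z = 5.6 mm: the cube is present — its section is the full 20×4 rectangle; (rotated 20° about Z; rotation is an isometry so areas/perimeters/island counts are preserved). The outline is a single polygon with 4 vertices. Extrusion per mm of travel: 0.25 × 0.28 / (π × 0.875²) = 0.029103. Accumulating E over each segment gives final E = 1.3970.

G0 X-1.37 Y3.76 Z5.60
G1 X0.00 Y0.00 E0.1165
G1 X18.79 Y6.84 E0.6984
G1 X17.43 Y10.60 E0.8148
G1 X-1.37 Y3.76 E1.3970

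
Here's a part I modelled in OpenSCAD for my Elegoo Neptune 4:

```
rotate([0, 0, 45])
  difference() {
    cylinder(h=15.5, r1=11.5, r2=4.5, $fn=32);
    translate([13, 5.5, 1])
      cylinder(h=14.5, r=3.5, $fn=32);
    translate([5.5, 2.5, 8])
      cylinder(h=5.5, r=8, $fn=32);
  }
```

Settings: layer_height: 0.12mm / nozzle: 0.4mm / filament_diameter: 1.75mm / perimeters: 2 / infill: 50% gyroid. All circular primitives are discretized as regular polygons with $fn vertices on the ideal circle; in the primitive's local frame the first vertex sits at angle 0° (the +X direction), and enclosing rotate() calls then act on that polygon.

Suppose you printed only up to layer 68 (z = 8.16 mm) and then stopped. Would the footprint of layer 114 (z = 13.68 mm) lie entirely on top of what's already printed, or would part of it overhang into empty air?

part overhangs

Compare the two slices. At z = 8.16: the cone: at t=0.526 of its height the radius interpolates to r₁+(r₂−r₁)t = 7.815, giving a regular 32-gon of that circumradius (area = (32/2)·7.815²·sin(360°/32) = 190.63 mm²); the r=3.5 cylinder at (13, 5.5) contributes a regular 32-gon of circumradius 3.5 (area = (32/2)·3.500²·sin(360°/32) = 38.24 mm²); the r=8 cylinder at (5.5, 2.5) contributes a regular 32-gon of circumradius 8 (area = (32/2)·8.000²·sin(360°/32) = 199.77 mm²); Taking the first minus the rest: starting from the cone (190.63 mm²), the r=3.5 cylinder at (13, 5.5) misses the remaining region (no effect); the r=8 cylinder at (5.5, 2.5) partially overlaps it — only the 102.30 mm² overlap (of its 199.77 mm²) is removed, clipping the outline — area = 88.33 mm²; (whole slice rotated 45° about Z — lengths, areas and connectivity unchanged). At z = 13.68: the cone: at t=0.883 of its height the radius interpolates to r₁+(r₂−r₁)t = 5.322, giving a regular 32-gon of that circumradius (area = (32/2)·5.322²·sin(360°/32) = 88.41 mm²); the r=3.5 cylinder at (13, 5.5) gives a regular 32-gon of circumradius 3.5 (constant along its height) (area = (32/2)·3.500²·sin(360°/32) = 38.24 mm²); the cylinder at (5.5, 2.5) does not reach this height (z outside [8, 13.5]); Taking the first minus the rest: starting from the cone (88.41 mm²), the r=3.5 cylinder at (13, 5.5) misses the remaining region (no effect) — area = 88.41 mm²; (rotated 45° about Z; rotation is an isometry so areas/perimeters/island counts are preserved). Checking containment: at z = 13.68 the cross-section extends beyond the z = 8.16 cross-section by about 57.97 mm².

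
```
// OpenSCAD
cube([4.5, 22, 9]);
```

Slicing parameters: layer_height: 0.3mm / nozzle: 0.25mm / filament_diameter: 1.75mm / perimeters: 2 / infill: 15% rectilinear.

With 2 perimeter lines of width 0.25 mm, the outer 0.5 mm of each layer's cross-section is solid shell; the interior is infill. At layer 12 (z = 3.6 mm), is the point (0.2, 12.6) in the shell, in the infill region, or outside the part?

shell

At z = 3.6 mm: the cube (footprint 4.5×22) is included at this height. Overall, the cross-section is a single solid region. The nearest boundary edge runs (0.00, 22.00)→(0.00, 0.00); distance from the point to it = 0.20 mm. The point is inside the cross-section, 0.20 mm from the nearest boundary — within the 0.5 mm shell band (2 × 0.25).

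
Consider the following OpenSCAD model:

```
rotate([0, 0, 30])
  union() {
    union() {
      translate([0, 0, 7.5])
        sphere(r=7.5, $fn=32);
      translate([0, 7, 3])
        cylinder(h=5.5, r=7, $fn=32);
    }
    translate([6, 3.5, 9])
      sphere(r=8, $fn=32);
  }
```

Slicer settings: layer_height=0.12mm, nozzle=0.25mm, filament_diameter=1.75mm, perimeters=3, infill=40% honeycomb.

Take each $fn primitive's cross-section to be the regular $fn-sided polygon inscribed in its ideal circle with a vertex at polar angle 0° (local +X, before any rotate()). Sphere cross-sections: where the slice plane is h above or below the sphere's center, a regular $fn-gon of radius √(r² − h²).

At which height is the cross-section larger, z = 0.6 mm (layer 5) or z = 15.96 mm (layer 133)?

Layer 5 (z = 0.6): the r=7.5 sphere contributes a regular 32-gon of circumradius √(7.5²−6.9²) = 2.939 (area = (32/2)·2.939²·sin(360°/32) = 26.97 mm²); the cylinder at (0, 7) does not reach this height (z outside [3, 8.5]); Taking the union: only the r=7.5 sphere is present, so the union is just that shape — area = 26.97 mm²; the sphere at (6, 3.5) does not reach this height (|z−center|=8.400 > r=8); Combining (union): only the result so far is present, so the union is just that shape — area = 26.97 mm²; (rotated 30° about Z; rotation is an isometry so areas/perimeters/island counts are preserved). So its area = 26.97 mm². Layer 133 (z = 15.96): the sphere does not reach this height (|z−center|=8.460 > r=7.5); the cylinder at (0, 7) is absent (z outside [3, 8.5]); Merging all regions: nothing is present at this height; the r=8 sphere at (6, 3.5) contributes a regular 32-gon of circumradius √(8²−6.96²) = 3.944 (area = (32/2)·3.944²·sin(360°/32) = 48.56 mm²); Taking the union: only the r=8 sphere at (6, 3.5) is present, so the union is just that shape — area = 48.56 mm²; (rotated 30° about Z; rotation is an isometry so areas/perimeters/island counts are preserved). So its area = 48.56 mm². Layer 133 is larger (48.56 vs 26.97 mm²).

layer 133 (z = 15.96 mm)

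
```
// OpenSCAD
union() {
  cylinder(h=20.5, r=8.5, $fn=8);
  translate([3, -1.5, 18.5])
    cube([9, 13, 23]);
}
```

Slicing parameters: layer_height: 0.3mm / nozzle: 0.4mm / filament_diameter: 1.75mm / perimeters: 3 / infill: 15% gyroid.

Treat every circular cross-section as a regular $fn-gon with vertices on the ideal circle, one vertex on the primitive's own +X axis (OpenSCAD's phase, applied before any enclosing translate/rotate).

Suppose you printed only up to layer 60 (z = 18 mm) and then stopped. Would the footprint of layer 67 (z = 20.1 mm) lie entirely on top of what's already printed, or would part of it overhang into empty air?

Compare the two slices. At z = 18: the r=8.5 cylinder contributes a regular 8-gon of circumradius 8.5 (area = (8/2)·8.500²·sin(360°/8) = 204.35 mm²); the cube at (3, -1.5) does not reach this height (z outside [18.5, 41.5]); Combining (union): only the r=8.5 cylinder is present, so the union is just that shape — area = 204.35 mm². At z = 20.1: the cylinder: section is a regular 8-gon, circumradius r=8.5 (area = (8/2)·8.500²·sin(360°/8) = 204.35 mm²); the 9×13 cube at (3, -1.5) contributes its full rectangle (area 117.00 mm²); Merging all regions: the regions partially overlap — summed areas 321.35 mm² minus the doubly-counted overlap 35.24 mm² gives 286.12 mm² — area = 286.12 mm². Checking containment: at z = 20.1 the cross-section extends beyond the z = 18 cross-section by about 81.76 mm².

part overhangs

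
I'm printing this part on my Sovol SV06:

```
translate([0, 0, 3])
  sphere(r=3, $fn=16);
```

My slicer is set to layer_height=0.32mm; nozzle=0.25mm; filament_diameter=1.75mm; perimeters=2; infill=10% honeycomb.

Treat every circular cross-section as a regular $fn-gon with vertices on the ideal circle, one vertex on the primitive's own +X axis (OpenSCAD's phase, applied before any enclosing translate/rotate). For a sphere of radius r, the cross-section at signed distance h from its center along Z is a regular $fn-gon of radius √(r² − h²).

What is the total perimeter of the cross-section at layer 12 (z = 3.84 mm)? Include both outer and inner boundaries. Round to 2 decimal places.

17.98 mm

At z = 3.84 mm: the r=3 sphere contributes a regular 16-gon of circumradius √(3²−0.84²) = 2.880 (perimeter = 2·16·2.880·sin(180°/16) = 17.98 mm). Overall, the cross-section is a single solid region. Total boundary length (outer) = 17.98 mm.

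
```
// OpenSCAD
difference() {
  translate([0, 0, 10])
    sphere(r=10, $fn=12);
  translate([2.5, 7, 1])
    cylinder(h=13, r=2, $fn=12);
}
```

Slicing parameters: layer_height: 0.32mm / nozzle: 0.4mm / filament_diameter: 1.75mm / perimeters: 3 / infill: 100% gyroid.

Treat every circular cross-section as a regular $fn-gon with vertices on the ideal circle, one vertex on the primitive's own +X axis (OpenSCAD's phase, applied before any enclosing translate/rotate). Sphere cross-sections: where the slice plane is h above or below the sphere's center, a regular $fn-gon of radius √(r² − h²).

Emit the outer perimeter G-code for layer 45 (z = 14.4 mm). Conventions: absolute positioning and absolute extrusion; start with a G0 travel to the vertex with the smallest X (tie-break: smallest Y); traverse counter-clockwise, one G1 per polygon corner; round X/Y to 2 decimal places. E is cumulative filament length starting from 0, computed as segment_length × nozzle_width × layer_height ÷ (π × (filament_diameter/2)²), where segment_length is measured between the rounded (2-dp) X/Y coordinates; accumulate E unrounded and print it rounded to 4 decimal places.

At z = 14.4 mm: the r=10 sphere slices to a regular 12-gon of circumradius 8.980 (√(r²−h²) with h=4.4 from center); the cylinder at (2.5, 7) is absent (z outside [1, 14]); Taking the first minus the rest: none of the subtracted shapes is present at this height, so the r=10 sphere is unchanged — 1 connected region. The outline is a single polygon with 12 vertices. Extrusion per mm of travel: 0.4 × 0.32 / (π × 0.875²) = 0.053216. Accumulating E over each segment gives final E = 2.9690.

G0 X-8.98 Y0.00 Z14.40
G1 X-7.78 Y-4.49 E0.2473
G1 X-4.49 Y-7.78 E0.4949
G1 X0.00 Y-8.98 E0.7423
G1 X4.49 Y-7.78 E0.9896
G1 X7.78 Y-4.49 E1.2372
G1 X8.98 Y0.00 E1.4845
G1 X7.78 Y4.49 E1.7318
G1 X4.49 Y7.78 E1.9794
G1 X0.00 Y8.98 E2.2268
G1 X-4.49 Y7.78 E2.4741
G1 X-7.78 Y4.49 E2.7217
G1 X-8.98 Y0.00 E2.9690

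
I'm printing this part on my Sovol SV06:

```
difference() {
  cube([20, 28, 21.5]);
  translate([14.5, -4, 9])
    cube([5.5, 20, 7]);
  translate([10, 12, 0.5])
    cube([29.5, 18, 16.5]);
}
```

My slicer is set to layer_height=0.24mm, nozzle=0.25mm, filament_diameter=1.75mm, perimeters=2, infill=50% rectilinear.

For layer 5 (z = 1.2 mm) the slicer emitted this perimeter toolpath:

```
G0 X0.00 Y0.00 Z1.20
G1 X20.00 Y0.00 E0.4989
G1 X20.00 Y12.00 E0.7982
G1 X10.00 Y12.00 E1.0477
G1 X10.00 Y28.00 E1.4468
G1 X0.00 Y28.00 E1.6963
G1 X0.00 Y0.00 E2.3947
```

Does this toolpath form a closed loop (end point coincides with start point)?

yes

Start point (G0): (0.00, 0.00). End point (last G1): the path returns to the start — closed.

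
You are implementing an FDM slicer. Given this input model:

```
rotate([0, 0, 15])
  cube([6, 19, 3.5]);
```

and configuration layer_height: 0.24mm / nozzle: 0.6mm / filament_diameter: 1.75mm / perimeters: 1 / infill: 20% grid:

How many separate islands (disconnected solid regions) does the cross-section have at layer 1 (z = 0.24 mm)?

At z = 0.24 mm: the 6×19 cube contributes its full rectangle; (whole slice rotated 15° about Z — lengths, areas and connectivity unchanged). Overall, the cross-section is a single solid region. Island count = 1.

1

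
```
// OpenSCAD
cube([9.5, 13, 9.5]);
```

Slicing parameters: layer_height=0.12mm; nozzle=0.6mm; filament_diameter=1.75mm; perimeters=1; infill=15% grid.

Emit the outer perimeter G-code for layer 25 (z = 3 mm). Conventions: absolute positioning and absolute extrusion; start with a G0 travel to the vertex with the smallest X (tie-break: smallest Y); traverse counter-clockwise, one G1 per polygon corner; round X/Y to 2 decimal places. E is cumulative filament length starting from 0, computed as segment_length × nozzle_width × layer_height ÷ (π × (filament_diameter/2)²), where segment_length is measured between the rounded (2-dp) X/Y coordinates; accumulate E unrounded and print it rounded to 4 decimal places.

G0 X0.00 Y0.00 Z3.00
G1 X9.50 Y0.00 E0.2844
G1 X9.50 Y13.00 E0.6735
G1 X0.00 Y13.00 E0.9579
G1 X0.00 Y0.00 E1.3470

At z = 3 mm: the cube is present — its section is the full 9.5×13 rectangle. The outline is a single polygon with 4 vertices. Extrusion per mm of travel: 0.6 × 0.12 / (π × 0.875²) = 0.029934. Accumulating E over each segment gives final E = 1.3470.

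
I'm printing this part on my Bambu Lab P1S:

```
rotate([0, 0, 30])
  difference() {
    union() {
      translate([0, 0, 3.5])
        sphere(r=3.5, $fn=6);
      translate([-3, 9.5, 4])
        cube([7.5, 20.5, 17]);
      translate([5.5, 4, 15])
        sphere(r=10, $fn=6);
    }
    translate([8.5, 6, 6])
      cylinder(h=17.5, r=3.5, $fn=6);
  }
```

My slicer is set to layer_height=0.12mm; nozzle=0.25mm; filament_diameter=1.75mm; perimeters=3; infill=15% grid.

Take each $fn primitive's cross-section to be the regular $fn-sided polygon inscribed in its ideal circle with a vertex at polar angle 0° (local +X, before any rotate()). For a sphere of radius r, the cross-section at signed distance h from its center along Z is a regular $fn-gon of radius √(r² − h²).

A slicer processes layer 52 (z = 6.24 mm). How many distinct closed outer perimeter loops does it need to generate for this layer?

3

At z = 6.24 mm: the r=3.5 sphere slices to a regular 6-gon of circumradius 2.178 (√(r²−h²) with h=2.74 from center); the cube at (-3, 9.5) is present — its section is the full 7.5×20.5 rectangle; the sphere at (5.5, 4): section is a regular 6-gon, circumradius = √(r²−h²) = √(10²−8.76²) = 4.823; Taking the union: the 3 present regions are separate (no shared area or edge), so areas and boundary lengths simply add and each stays a separate island — 3 connected regions; the r=3.5 cylinder at (8.5, 6) gives a regular 6-gon of circumradius 3.5 (constant along its height); After the difference (first − rest): starting from the result so far, the r=3.5 cylinder at (8.5, 6) partially overlaps it — only the 18.36 mm² overlap (of its 31.83 mm²) is removed, clipping the outline — 3 connected regions; (whole slice rotated 30° about Z — lengths, areas and connectivity unchanged). The result has 3 disconnected regions.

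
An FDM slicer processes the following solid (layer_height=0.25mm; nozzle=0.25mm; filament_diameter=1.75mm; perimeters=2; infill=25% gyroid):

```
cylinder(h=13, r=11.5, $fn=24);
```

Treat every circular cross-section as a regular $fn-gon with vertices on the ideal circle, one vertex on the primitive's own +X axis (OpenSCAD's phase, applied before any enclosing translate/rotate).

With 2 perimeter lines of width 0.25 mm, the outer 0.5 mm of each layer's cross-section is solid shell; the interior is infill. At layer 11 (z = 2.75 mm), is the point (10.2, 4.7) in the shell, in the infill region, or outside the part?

At z = 2.75 mm: the r=11.5 cylinder contributes a regular 24-gon of circumradius 11.5. Overall, the cross-section is a single solid region. The nearest boundary edge runs (11.11, 2.98)→(9.96, 5.75); distance from the point to it = 0.18 mm. The point is inside the cross-section, 0.18 mm from the nearest boundary — within the 0.5 mm shell band (2 × 0.25).

shell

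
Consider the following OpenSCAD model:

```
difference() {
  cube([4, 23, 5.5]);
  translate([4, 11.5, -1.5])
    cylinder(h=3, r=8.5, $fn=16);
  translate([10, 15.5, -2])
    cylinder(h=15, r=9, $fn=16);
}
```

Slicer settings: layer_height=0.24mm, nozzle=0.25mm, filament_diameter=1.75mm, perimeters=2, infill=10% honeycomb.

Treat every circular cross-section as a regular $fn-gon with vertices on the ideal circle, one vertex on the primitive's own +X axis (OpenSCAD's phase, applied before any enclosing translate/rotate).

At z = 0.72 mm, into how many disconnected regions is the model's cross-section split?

2

At z = 0.72 mm: the cube is present — its section is the full 4×23 rectangle; the cylinder at (4, 11.5): section is a regular 16-gon, circumradius r=8.5; the cylinder at (10, 15.5): section is a regular 16-gon, circumradius r=9; After the difference (first − rest): starting from the 4×23 cube, the r=8.5 cylinder at (4, 11.5) partially overlaps it — only the 64.56 mm² overlap (of its 221.19 mm²) is removed, clipping the outline; the r=9 cylinder at (10, 15.5) partially overlaps it — only the 2.18 mm² overlap (of its 247.98 mm²) is removed, clipping the outline — 2 connected regions. The result has 2 disconnected regions.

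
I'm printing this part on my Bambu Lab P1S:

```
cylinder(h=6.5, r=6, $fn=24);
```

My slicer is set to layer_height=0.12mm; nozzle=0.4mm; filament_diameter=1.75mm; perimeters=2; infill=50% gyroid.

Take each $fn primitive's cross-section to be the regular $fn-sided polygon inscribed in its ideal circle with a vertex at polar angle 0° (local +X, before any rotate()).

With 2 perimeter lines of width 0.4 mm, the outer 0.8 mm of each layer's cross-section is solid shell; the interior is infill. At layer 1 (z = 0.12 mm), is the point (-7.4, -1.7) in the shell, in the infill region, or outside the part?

outside

At z = 0.12 mm: the cylinder: section is a regular 24-gon, circumradius r=6. Overall, the cross-section is a single solid region. The nearest boundary edge runs (-6.00, 0.00)→(-5.80, -1.55); distance from the point to it = 1.61 mm. The point is not inside any of the regions above, so it lies outside the cross-section (1.61 mm from the nearest boundary).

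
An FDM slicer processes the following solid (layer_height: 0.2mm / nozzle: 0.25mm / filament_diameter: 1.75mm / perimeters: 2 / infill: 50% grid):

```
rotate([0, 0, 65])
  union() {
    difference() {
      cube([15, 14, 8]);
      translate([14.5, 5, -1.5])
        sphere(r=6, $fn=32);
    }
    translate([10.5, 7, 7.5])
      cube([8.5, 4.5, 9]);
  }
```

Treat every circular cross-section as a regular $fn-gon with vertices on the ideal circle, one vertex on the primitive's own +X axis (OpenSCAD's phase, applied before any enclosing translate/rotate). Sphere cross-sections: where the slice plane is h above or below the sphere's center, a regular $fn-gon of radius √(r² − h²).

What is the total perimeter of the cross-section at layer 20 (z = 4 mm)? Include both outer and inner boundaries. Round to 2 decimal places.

61.84 mm

At z = 4 mm: the cube is present — its section is the full 15×14 rectangle (perimeter 58.00 mm); the r=6 sphere at (14.5, 5) slices to a regular 32-gon of circumradius 2.398 (√(r²−h²) with h=5.5 from center) (perimeter = 2·32·2.398·sin(180°/32) = 15.04 mm); Taking the first minus the rest: starting from the 15×14 cube, the r=6 sphere at (14.5, 5) partially overlaps it — only the 11.35 mm² overlap (of its 17.95 mm²) is removed, clipping the outline — boundary = 61.84 mm; the cube at (10.5, 7) is not intersected at this z (z outside [7.5, 16.5]); Merging all regions: only that combined region is present, so the union is just that shape — boundary = 61.84 mm; (whole slice rotated 65° about Z — lengths, areas and connectivity unchanged). Overall, the cross-section is a single solid region. Total boundary length (outer) = 61.84 mm.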